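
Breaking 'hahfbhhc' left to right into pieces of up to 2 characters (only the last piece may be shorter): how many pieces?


'hahfbhhc' has 8 characters.
Chunking with max size 2:
  Chunk 1: 'ha' (positions 0-1)
  Chunk 2: 'hf' (positions 2-3)
  Chunk 3: 'bh' (positions 4-5)
  Chunk 4: 'hc' (positions 6-7)
Total chunks: ceil(8 / 2) = 4

4


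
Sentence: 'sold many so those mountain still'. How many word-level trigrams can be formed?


Word trigrams from [6] words:
  Trigram 1: (sold many so)
  Trigram 2: (many so those)
  Trigram 3: (so those mountain)
  Trigram 4: (those mountain still)
Total word trigrams: 6 - 2 = 4

4


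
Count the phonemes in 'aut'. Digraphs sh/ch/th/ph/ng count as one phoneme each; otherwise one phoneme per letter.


Parsing 'aut' greedily, digraphs first:
  'a' -> vowel phoneme (phonemes so far: 1)
  'u' -> vowel phoneme (phonemes so far: 2)
  't' -> consonant phoneme (phonemes so far: 3)
Total phonemes: 3

3


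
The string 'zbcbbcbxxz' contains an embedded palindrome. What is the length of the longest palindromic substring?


Scanning 'zbcbbcbxxz' for palindromic substrings.
Substring at positions 1-6: 'bcbbcb'.
Check: reverse('bcbbcb') = 'bcbbcb' -> palindrome confirmed.
Neighbouring characters ('z' / 'x') break symmetry, so it cannot extend further.
No longer palindromic substring exists; longest length = 6

6


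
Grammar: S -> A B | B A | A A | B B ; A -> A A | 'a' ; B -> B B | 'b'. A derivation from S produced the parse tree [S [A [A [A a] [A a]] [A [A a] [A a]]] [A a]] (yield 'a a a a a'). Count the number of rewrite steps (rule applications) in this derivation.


Every bracketed nonterminal node [X ...] in the tree is produced by exactly one rule application.
Reading the tree off as a leftmost derivation:
  Step 1: S  =>  A A   (applied S -> A A)
  Step 2: A A  =>  A A A   (applied A -> A A)
  Step 3: A A A  =>  A A A A   (applied A -> A A)
  Step 4: A A A A  =>  a A A A   (applied A -> a)
  Step 5: a A A A  =>  a a A A   (applied A -> a)
  Step 6: a a A A  =>  a a A A A   (applied A -> A A)
  Step 7: a a A A A  =>  a a a A A   (applied A -> a)
  Step 8: a a a A A  =>  a a a a A   (applied A -> a)
  Step 9: a a a a A  =>  a a a a a   (applied A -> a)
Final yield: a a a a a
Total rewrite steps: 9

9


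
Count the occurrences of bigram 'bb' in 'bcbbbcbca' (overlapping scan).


Scanning 'bcbbbcbca' for bigram 'bb':
  Position 0: 'bc' -> no
  Position 1: 'cb' -> no
  Position 2: 'bb' -> MATCH
  Position 3: 'bb' -> MATCH
  Position 4: 'bc' -> no
  Position 5: 'cb' -> no
  Position 6: 'bc' -> no
  Position 7: 'ca' -> no
Total matches: 2

2


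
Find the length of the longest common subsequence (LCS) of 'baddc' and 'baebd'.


DP table for LCS of 'baddc' and 'baebd':
       b  a  e  b  d
    0  0  0  0  0  0
  b 0  1  1  1  1  1
  a 0  1  2  2  2  2
  d 0  1  2  2  2  3
  d 0  1  2  2  2  3
  c 0  1  2  2  2  3
LCS: 'bad'
LCS length = 3

3


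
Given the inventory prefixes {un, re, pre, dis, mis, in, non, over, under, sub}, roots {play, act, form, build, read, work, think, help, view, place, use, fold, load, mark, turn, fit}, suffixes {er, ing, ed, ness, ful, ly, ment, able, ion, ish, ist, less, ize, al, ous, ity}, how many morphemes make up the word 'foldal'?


Segmenting 'foldal' against the inventory:
  'fold' -> root (morpheme 1)
  'al' -> suffix (morpheme 2)
Total morphemes: 2

2


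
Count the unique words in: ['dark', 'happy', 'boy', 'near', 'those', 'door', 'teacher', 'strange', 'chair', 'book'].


Listing all tokens and tracking unique types:
  Token 1: 'dark' -> NEW (unique so far: 1)
  Token 2: 'happy' -> NEW (unique so far: 2)
  Token 3: 'boy' -> NEW (unique so far: 3)
  Token 4: 'near' -> NEW (unique so far: 4)
  Token 5: 'those' -> NEW (unique so far: 5)
  Token 6: 'door' -> NEW (unique so far: 6)
  Token 7: 'teacher' -> NEW (unique so far: 7)
  Token 8: 'strange' -> NEW (unique so far: 8)
  Token 9: 'chair' -> NEW (unique so far: 9)
  Token 10: 'book' -> NEW (unique so far: 10)
Unique types: ('book', 'boy', 'chair', 'dark', 'door', 'happy', 'near', 'strange', 'teacher', 'those')
Vocabulary size: 10

10


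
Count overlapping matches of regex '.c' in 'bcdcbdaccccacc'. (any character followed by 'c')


Pattern: .c means any character followed by 'c'.
Scanning 'bcdcbdaccccacc' position-by-position:
  Pos 0: window 'bc' -> MATCH
  Pos 1: window 'cd' -> no
  Pos 2: window 'dc' -> MATCH
  Pos 3: window 'cb' -> no
  Pos 4: window 'bd' -> no
  Pos 5: window 'da' -> no
  Pos 6: window 'ac' -> MATCH
  Pos 7: window 'cc' -> MATCH
  Pos 8: window 'cc' -> MATCH
  Pos 9: window 'cc' -> MATCH
  Pos 10: window 'ca' -> no
  Pos 11: window 'ac' -> MATCH
  Pos 12: window 'cc' -> MATCH
  Pos 13: window 'c' -> no
Total matches: 8

8


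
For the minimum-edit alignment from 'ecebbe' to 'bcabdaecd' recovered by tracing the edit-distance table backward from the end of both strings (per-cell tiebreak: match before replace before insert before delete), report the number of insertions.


Edit distance = 6. Backtracking from cell (6, 9) with preference match > replace > insert > delete,
then listing the resulting alignment 'ecebbe' -> 'bcabdaecd' left to right:
  Step 1: replace e->b
  Step 2: keep 'c'
  Step 3: replace e->a
  Step 4: keep 'b'
  Step 5: insert 'd' [insertion #1]
  Step 6: replace b->a
  Step 7: keep 'e'
  Step 8: insert 'c' [insertion #2]
  Step 9: insert 'd' [insertion #3]
Total insertions: 3

3


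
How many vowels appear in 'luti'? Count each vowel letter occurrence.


Scanning each character of 'luti':
  Position 1: 'l' -> consonant (running count: 0)
  Position 2: 'u' -> vowel (running count: 1)
  Position 3: 't' -> consonant (running count: 1)
  Position 4: 'i' -> vowel (running count: 2)
Total vowels: 2

2


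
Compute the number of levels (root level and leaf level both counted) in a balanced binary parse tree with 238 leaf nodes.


In a balanced binary tree with n leaves the deepest leaf is ceil(log2(n)) edges below the root,
so counting node levels inclusive of root and leaves gives ceil(log2(n)) + 1 levels.
log2(238) = 7.8948
ceil(7.8948) = 8
levels = 8 + 1 = 9

9


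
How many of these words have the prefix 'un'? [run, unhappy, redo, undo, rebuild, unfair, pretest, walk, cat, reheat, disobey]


Checking each word for prefix 'un':
  'run' -> no (count: 0)
  'unhappy' -> YES, starts with 'un' (count: 1)
  'redo' -> no (count: 1)
  'undo' -> YES, starts with 'un' (count: 2)
  'rebuild' -> no (count: 2)
  'unfair' -> YES, starts with 'un' (count: 3)
  'pretest' -> no (count: 3)
  'walk' -> no (count: 3)
  'cat' -> no (count: 3)
  'reheat' -> no (count: 3)
  'disobey' -> no (count: 3)
Total with prefix 'un': 3

3


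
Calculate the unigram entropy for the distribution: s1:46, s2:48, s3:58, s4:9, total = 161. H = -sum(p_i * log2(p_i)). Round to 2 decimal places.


Computing entropy H = -sum(p_i * log2(p_i)):
  s1: p = 46/161 = 0.2857, -p*log2(p) = 0.5164
  s2: p = 48/161 = 0.2981, -p*log2(p) = 0.5205
  s3: p = 58/161 = 0.3602, -p*log2(p) = 0.5306
  s4: p = 9/161 = 0.0559, -p*log2(p) = 0.2326
H = sum of terms = 1.8001
Rounded to 2 decimals: 1.80

1.80


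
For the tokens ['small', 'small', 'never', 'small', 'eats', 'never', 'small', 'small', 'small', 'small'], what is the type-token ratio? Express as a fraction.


Tokens: 10
Unique types: ('eats', 'never', 'small') = 3
TTR = 3/10
Already in lowest terms.

3/10


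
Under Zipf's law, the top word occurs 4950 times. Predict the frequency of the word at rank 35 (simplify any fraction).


Zipf's law: freq(rank) = f1 / rank
f1 = 4950, rank = 35
freq = 4950 / 35
GCD(4950, 35) = 5
Simplified: 990/7

990/7


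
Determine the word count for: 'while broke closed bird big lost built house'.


Counting words by splitting on spaces:
  Word 1: 'while'
  Word 2: 'broke'
  Word 3: 'closed'
  Word 4: 'bird'
  Word 5: 'big'
  Word 6: 'lost'
  Word 7: 'built'
  Word 8: 'house'
Total words: 8

8


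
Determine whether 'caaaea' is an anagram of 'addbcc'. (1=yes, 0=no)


Sort characters of 'caaaea': 'aaaace'
Sort characters of 'addbcc': 'abccdd'
Sorted forms differ -> they are NOT anagrams
Result: 0

0


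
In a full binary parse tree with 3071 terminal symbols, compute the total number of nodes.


Leaf nodes (terminals): 3071
Internal nodes = n - 1 = 3071 - 1 = 3070
Total = leaves + internal = 3071 + 3070 = 6141

6141


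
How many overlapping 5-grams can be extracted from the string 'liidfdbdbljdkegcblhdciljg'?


String 'liidfdbdbljdkegcblhdciljg' has length L = 25.
Number of overlapping n-grams = L - n + 1
Substituting: 25 - 5 + 1 = 21

21


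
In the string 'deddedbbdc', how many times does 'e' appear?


Scanning 'deddedbbdc' for 'e':
  Position 1: 'e' -> MATCH (count: 1)
  Position 4: 'e' -> MATCH (count: 2)
Total occurrences of 'e': 2

2


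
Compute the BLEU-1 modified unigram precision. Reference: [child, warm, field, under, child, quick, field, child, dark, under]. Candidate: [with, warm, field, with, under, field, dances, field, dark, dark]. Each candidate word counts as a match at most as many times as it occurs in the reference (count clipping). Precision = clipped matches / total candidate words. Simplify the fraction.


Reference word counts: {'child': 3, 'dark': 1, 'field': 2, 'quick': 1, 'under': 2, 'warm': 1}
Checking each candidate word (with clipping):
  'with' -> not in reference -> no match (matches: 0)
  'warm' -> in reference (ref count 1, used 1/1) -> match (matches: 1)
  'field' -> in reference (ref count 2, used 1/2) -> match (matches: 2)
  'with' -> not in reference -> no match (matches: 2)
  'under' -> in reference (ref count 2, used 1/2) -> match (matches: 3)
  'field' -> in reference (ref count 2, used 2/2) -> match (matches: 4)
  'dances' -> not in reference -> no match (matches: 4)
  'field' -> ref count 2 already used up (2/2) -> clipped, no match (matches: 4)
  'dark' -> in reference (ref count 1, used 1/1) -> match (matches: 5)
  'dark' -> ref count 1 already used up (1/1) -> clipped, no match (matches: 5)
Clipped matches: 5, Candidate length: 10
Precision = 5/10 = 1/2

1/2


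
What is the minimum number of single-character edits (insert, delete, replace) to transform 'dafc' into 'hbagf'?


Building DP table for s1='dafc' (len 4) and s2='hbagf' (len 5):
       h  b  a  g  f
    0  1  2  3  4  5
  d 1  1  2  3  4  5
  a 2  2  2  2  3  4
  f 3  3  3  3  3  3
  c 4  4  4  4  4  4
Edit distance = dp[4][5] = 4

4


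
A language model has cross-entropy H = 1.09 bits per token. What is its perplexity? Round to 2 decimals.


Perplexity formula: PP = 2^H
H = 1.09
PP = 2^1.09
Decompose: 2^1.09 = 2^1 * 2^0.09
2^1 = 2, 2^0.09 ~ 1.0643702
PP ~ 2 * 1.0643702 = 2.1287404
Rounded to 2 decimals: 2.13

2.13


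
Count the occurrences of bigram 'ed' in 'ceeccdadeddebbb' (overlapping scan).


Scanning 'ceeccdadeddebbb' for bigram 'ed':
  Position 0: 'ce' -> no
  Position 1: 'ee' -> no
  Position 2: 'ec' -> no
  Position 3: 'cc' -> no
  Position 4: 'cd' -> no
  Position 5: 'da' -> no
  Position 6: 'ad' -> no
  Position 7: 'de' -> no
  Position 8: 'ed' -> MATCH
  Position 9: 'dd' -> no
  Position 10: 'de' -> no
  Position 11: 'eb' -> no
  Position 12: 'bb' -> no
  Position 13: 'bb' -> no
Total matches: 1

1


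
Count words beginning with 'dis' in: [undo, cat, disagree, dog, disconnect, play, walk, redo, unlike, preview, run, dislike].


Checking each word for prefix 'dis':
  'undo' -> no (count: 0)
  'cat' -> no (count: 0)
  'disagree' -> YES, starts with 'dis' (count: 1)
  'dog' -> no (count: 1)
  'disconnect' -> YES, starts with 'dis' (count: 2)
  'play' -> no (count: 2)
  'walk' -> no (count: 2)
  'redo' -> no (count: 2)
  'unlike' -> no (count: 2)
  'preview' -> no (count: 2)
  'run' -> no (count: 2)
  'dislike' -> YES, starts with 'dis' (count: 3)
Total with prefix 'dis': 3

3


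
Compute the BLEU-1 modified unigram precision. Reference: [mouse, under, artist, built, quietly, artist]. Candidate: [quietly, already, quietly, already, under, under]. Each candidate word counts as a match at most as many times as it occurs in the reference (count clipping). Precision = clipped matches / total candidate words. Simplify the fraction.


Reference word counts: {'artist': 2, 'built': 1, 'mouse': 1, 'quietly': 1, 'under': 1}
Checking each candidate word (with clipping):
  'quietly' -> in reference (ref count 1, used 1/1) -> match (matches: 1)
  'already' -> not in reference -> no match (matches: 1)
  'quietly' -> ref count 1 already used up (1/1) -> clipped, no match (matches: 1)
  'already' -> not in reference -> no match (matches: 1)
  'under' -> in reference (ref count 1, used 1/1) -> match (matches: 2)
  'under' -> ref count 1 already used up (1/1) -> clipped, no match (matches: 2)
Clipped matches: 2, Candidate length: 6
Precision = 2/6 = 1/3

1/3


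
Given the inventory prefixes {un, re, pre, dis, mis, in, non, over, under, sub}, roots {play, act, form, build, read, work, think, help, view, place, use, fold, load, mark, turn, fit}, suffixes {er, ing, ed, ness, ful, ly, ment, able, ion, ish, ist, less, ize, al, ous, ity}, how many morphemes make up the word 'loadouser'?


Segmenting 'loadouser' against the inventory:
  'load' -> root (morpheme 1)
  'ous' -> suffix (morpheme 2)
  'er' -> suffix (morpheme 3)
Total morphemes: 3

3


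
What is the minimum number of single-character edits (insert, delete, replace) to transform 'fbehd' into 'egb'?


Building DP table for s1='fbehd' (len 5) and s2='egb' (len 3):
       e  g  b
    0  1  2  3
  f 1  1  2  3
  b 2  2  2  2
  e 3  2  3  3
  h 4  3  3  4
  d 5  4  4  4
Edit distance = dp[5][3] = 4

4


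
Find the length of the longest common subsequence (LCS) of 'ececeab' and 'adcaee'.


DP table for LCS of 'ececeab' and 'adcaee':
       a  d  c  a  e  e
    0  0  0  0  0  0  0
  e 0  0  0  0  0  1  1
  c 0  0  0  1  1  1  1
  e 0  0  0  1  1  2  2
  c 0  0  0  1  1  2  2
  e 0  0  0  1  1  2  3
  a 0  1  1  1  2  2  3
  b 0  1  1  1  2  2  3
LCS: 'cee'
LCS length = 3

3


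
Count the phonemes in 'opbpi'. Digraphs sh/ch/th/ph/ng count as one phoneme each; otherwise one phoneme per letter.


Parsing 'opbpi' greedily, digraphs first:
  'o' -> vowel phoneme (phonemes so far: 1)
  'p' -> consonant phoneme (phonemes so far: 2)
  'b' -> consonant phoneme (phonemes so far: 3)
  'p' -> consonant phoneme (phonemes so far: 4)
  'i' -> vowel phoneme (phonemes so far: 5)
Total phonemes: 5

5


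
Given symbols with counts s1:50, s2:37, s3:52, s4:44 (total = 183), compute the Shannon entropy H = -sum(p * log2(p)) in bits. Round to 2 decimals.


Computing entropy H = -sum(p_i * log2(p_i)):
  s1: p = 50/183 = 0.2732, -p*log2(p) = 0.5114
  s2: p = 37/183 = 0.2022, -p*log2(p) = 0.4663
  s3: p = 52/183 = 0.2842, -p*log2(p) = 0.5158
  s4: p = 44/183 = 0.2404, -p*log2(p) = 0.4944
H = sum of terms = 1.9879
Rounded to 2 decimals: 1.99

1.99


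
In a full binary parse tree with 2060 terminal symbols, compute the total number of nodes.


Leaf nodes (terminals): 2060
Internal nodes = n - 1 = 2060 - 1 = 2059
Total = leaves + internal = 2060 + 2059 = 4119

4119


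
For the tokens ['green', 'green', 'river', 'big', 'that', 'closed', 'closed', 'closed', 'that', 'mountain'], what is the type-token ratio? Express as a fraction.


Tokens: 10
Unique types: ('big', 'closed', 'green', 'mountain', 'river', 'that') = 6
TTR = 6/10
Simplify: divide both by 2 -> 3/5
TTR = 3/5

3/5


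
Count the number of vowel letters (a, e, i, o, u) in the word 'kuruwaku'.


Scanning each character of 'kuruwaku':
  Position 1: 'k' -> consonant (running count: 0)
  Position 2: 'u' -> vowel (running count: 1)
  Position 3: 'r' -> consonant (running count: 1)
  Position 4: 'u' -> vowel (running count: 2)
  Position 5: 'w' -> consonant (running count: 2)
  Position 6: 'a' -> vowel (running count: 3)
  Position 7: 'k' -> consonant (running count: 3)
  Position 8: 'u' -> vowel (running count: 4)
Total vowels: 4

4


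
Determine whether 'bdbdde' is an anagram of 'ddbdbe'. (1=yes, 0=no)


Sort characters of 'bdbdde': 'bbddde'
Sort characters of 'ddbdbe': 'bbddde'
Sorted forms match -> they ARE anagrams
Result: 1

1


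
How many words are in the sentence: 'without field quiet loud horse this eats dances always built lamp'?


Counting words by splitting on spaces:
  Word 1: 'without'
  Word 2: 'field'
  Word 3: 'quiet'
  Word 4: 'loud'
  Word 5: 'horse'
  Word 6: 'this'
  Word 7: 'eats'
  Word 8: 'dances'
  Word 9: 'always'
  Word 10: 'built'
  Word 11: 'lamp'
Total words: 11

11


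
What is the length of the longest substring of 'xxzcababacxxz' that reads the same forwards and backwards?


Scanning 'xxzcababacxxz' for palindromic substrings.
Substring at positions 3-9: 'cababac'.
Check: reverse('cababac') = 'cababac' -> palindrome confirmed.
Neighbouring characters ('z' / 'x') break symmetry, so it cannot extend further.
No longer palindromic substring exists; longest length = 7

7


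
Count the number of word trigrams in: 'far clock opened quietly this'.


Word trigrams from [5] words:
  Trigram 1: (far clock opened)
  Trigram 2: (clock opened quietly)
  Trigram 3: (opened quietly this)
Total word trigrams: 5 - 2 = 3

3


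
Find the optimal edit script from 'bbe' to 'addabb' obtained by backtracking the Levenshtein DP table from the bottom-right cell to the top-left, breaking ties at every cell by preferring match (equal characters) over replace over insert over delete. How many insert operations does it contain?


Edit distance = 5. Backtracking from cell (3, 6) with preference match > replace > insert > delete,
then listing the resulting alignment 'bbe' -> 'addabb' left to right:
  Step 1: insert 'a' [insertion #1]
  Step 2: insert 'd' [insertion #2]
  Step 3: insert 'd' [insertion #3]
  Step 4: replace b->a
  Step 5: keep 'b'
  Step 6: replace e->b
Total insertions: 3

3


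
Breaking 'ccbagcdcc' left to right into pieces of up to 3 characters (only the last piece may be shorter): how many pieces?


'ccbagcdcc' has 9 characters.
Chunking with max size 3:
  Chunk 1: 'ccb' (positions 0-2)
  Chunk 2: 'agc' (positions 3-5)
  Chunk 3: 'dcc' (positions 6-8)
Total chunks: ceil(9 / 3) = 3

3


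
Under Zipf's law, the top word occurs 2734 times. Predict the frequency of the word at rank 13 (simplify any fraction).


Zipf's law: freq(rank) = f1 / rank
f1 = 2734, rank = 13
freq = 2734 / 13
GCD(2734, 13) = 1
Simplified: 2734/13

2734/13


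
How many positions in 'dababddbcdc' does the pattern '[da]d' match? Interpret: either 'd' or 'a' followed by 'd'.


Pattern: [da]d means either 'd' or 'a' followed by 'd'.
Scanning 'dababddbcdc' position-by-position:
  Pos 0: window 'da' -> no
  Pos 1: window 'ab' -> no
  Pos 2: window 'ba' -> no
  Pos 3: window 'ab' -> no
  Pos 4: window 'bd' -> no
  Pos 5: window 'dd' -> MATCH
  Pos 6: window 'db' -> no
  Pos 7: window 'bc' -> no
  Pos 8: window 'cd' -> no
  Pos 9: window 'dc' -> no
  Pos 10: window 'c' -> no
Total matches: 1

1


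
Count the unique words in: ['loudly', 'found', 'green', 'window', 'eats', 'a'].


Listing all tokens and tracking unique types:
  Token 1: 'loudly' -> NEW (unique so far: 1)
  Token 2: 'found' -> NEW (unique so far: 2)
  Token 3: 'green' -> NEW (unique so far: 3)
  Token 4: 'window' -> NEW (unique so far: 4)
  Token 5: 'eats' -> NEW (unique so far: 5)
  Token 6: 'a' -> NEW (unique so far: 6)
Unique types: ('a', 'eats', 'found', 'green', 'loudly', 'window')
Vocabulary size: 6

6


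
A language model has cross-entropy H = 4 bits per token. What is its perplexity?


Perplexity formula: PP = 2^H
H = 4
PP = 2^4
Steps: 2^1 = 2, 2^2 = 4, 2^3 = 8, 2^4 = 16
PP = 16

16


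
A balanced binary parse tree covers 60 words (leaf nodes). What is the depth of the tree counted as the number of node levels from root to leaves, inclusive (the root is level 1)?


In a balanced binary tree with n leaves the deepest leaf is ceil(log2(n)) edges below the root,
so counting node levels inclusive of root and leaves gives ceil(log2(n)) + 1 levels.
log2(60) = 5.9069
ceil(5.9069) = 6
levels = 6 + 1 = 7

7


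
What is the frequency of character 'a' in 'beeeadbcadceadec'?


Scanning 'beeeadbcadceadec' for 'a':
  Position 4: 'a' -> MATCH (count: 1)
  Position 8: 'a' -> MATCH (count: 2)
  Position 12: 'a' -> MATCH (count: 3)
Total occurrences of 'a': 3

3


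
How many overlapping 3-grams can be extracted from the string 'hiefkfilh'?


String 'hiefkfilh' has length L = 9.
Number of overlapping n-grams = L - n + 1
Substituting: 9 - 3 + 1 = 7

7


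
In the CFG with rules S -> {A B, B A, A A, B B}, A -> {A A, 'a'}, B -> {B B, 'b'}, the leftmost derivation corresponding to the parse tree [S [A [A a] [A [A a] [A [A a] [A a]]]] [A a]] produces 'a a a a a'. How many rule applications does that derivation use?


Every bracketed nonterminal node [X ...] in the tree is produced by exactly one rule application.
Reading the tree off as a leftmost derivation:
  Step 1: S  =>  A A   (applied S -> A A)
  Step 2: A A  =>  A A A   (applied A -> A A)
  Step 3: A A A  =>  a A A   (applied A -> a)
  Step 4: a A A  =>  a A A A   (applied A -> A A)
  Step 5: a A A A  =>  a a A A   (applied A -> a)
  Step 6: a a A A  =>  a a A A A   (applied A -> A A)
  Step 7: a a A A A  =>  a a a A A   (applied A -> a)
  Step 8: a a a A A  =>  a a a a A   (applied A -> a)
  Step 9: a a a a A  =>  a a a a a   (applied A -> a)
Final yield: a a a a a
Total rewrite steps: 9

9


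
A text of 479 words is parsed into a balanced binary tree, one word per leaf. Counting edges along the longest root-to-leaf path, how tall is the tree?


In a balanced binary tree with n leaves the deepest leaf is ceil(log2(n)) edges below the root.
log2(479) = 8.9039
ceil(8.9039) = 9
height (edges) = 9

9


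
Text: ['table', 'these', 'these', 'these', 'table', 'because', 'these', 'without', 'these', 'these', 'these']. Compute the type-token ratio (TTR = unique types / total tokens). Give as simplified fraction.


Tokens: 11
Unique types: ('because', 'table', 'these', 'without') = 4
TTR = 4/11
Already in lowest terms.

4/11


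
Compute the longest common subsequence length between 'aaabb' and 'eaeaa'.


DP table for LCS of 'aaabb' and 'eaeaa':
       e  a  e  a  a
    0  0  0  0  0  0
  a 0  0  1  1  1  1
  a 0  0  1  1  2  2
  a 0  0  1  1  2  3
  b 0  0  1  1  2  3
  b 0  0  1  1  2  3
LCS: 'aaa'
LCS length = 3

3


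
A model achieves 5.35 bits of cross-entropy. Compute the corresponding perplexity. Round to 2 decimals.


Perplexity formula: PP = 2^H
H = 5.35
PP = 2^5.35
Decompose: 2^5.35 = 2^5 * 2^0.35
2^5 = 32, 2^0.35 ~ 1.2745606
PP ~ 32 * 1.2745606 = 40.7859392
Rounded to 2 decimals: 40.79

40.79


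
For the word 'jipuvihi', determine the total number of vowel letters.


Scanning each character of 'jipuvihi':
  Position 1: 'j' -> consonant (running count: 0)
  Position 2: 'i' -> vowel (running count: 1)
  Position 3: 'p' -> consonant (running count: 1)
  Position 4: 'u' -> vowel (running count: 2)
  Position 5: 'v' -> consonant (running count: 2)
  Position 6: 'i' -> vowel (running count: 3)
  Position 7: 'h' -> consonant (running count: 3)
  Position 8: 'i' -> vowel (running count: 4)
Total vowels: 4

4


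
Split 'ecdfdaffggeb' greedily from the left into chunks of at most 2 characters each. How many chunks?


'ecdfdaffggeb' has 12 characters.
Chunking with max size 2:
  Chunk 1: 'ec' (positions 0-1)
  Chunk 2: 'df' (positions 2-3)
  Chunk 3: 'da' (positions 4-5)
  Chunk 4: 'ff' (positions 6-7)
  Chunk 5: 'gg' (positions 8-9)
  Chunk 6: 'eb' (positions 10-11)
Total chunks: ceil(12 / 2) = 6

6


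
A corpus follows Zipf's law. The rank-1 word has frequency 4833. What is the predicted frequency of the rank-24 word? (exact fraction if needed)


Zipf's law: freq(rank) = f1 / rank
f1 = 4833, rank = 24
freq = 4833 / 24
GCD(4833, 24) = 3
Simplified: 1611/8

1611/8


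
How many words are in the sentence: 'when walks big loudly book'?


Counting words by splitting on spaces:
  Word 1: 'when'
  Word 2: 'walks'
  Word 3: 'big'
  Word 4: 'loudly'
  Word 5: 'book'
Total words: 5

5


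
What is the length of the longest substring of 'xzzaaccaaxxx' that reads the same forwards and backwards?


Scanning 'xzzaaccaaxxx' for palindromic substrings.
Substring at positions 3-8: 'aaccaa'.
Check: reverse('aaccaa') = 'aaccaa' -> palindrome confirmed.
Neighbouring characters ('z' / 'x') break symmetry, so it cannot extend further.
No longer palindromic substring exists; longest length = 6

6


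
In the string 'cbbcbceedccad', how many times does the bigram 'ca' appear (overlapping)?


Scanning 'cbbcbceedccad' for bigram 'ca':
  Position 0: 'cb' -> no
  Position 1: 'bb' -> no
  Position 2: 'bc' -> no
  Position 3: 'cb' -> no
  Position 4: 'bc' -> no
  Position 5: 'ce' -> no
  Position 6: 'ee' -> no
  Position 7: 'ed' -> no
  Position 8: 'dc' -> no
  Position 9: 'cc' -> no
  Position 10: 'ca' -> MATCH
  Position 11: 'ad' -> no
Total matches: 1

1


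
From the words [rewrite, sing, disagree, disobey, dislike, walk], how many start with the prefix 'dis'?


Checking each word for prefix 'dis':
  'rewrite' -> no (count: 0)
  'sing' -> no (count: 0)
  'disagree' -> YES, starts with 'dis' (count: 1)
  'disobey' -> YES, starts with 'dis' (count: 2)
  'dislike' -> YES, starts with 'dis' (count: 3)
  'walk' -> no (count: 3)
Total with prefix 'dis': 3

3


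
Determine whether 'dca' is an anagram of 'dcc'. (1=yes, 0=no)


Sort characters of 'dca': 'acd'
Sort characters of 'dcc': 'ccd'
Sorted forms differ -> they are NOT anagrams
Result: 0

0


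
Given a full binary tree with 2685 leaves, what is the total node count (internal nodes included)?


Leaf nodes (terminals): 2685
Internal nodes = n - 1 = 2685 - 1 = 2684
Total = leaves + internal = 2685 + 2684 = 5369

5369


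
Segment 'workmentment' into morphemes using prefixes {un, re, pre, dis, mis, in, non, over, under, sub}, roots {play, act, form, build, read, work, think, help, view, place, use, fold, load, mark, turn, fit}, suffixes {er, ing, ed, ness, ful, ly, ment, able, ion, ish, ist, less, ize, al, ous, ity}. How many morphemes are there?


Segmenting 'workmentment' against the inventory:
  'work' -> root (morpheme 1)
  'ment' -> suffix (morpheme 2)
  'ment' -> suffix (morpheme 3)
Total morphemes: 3

3


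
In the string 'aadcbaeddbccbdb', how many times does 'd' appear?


Scanning 'aadcbaeddbccbdb' for 'd':
  Position 2: 'd' -> MATCH (count: 1)
  Position 7: 'd' -> MATCH (count: 2)
  Position 8: 'd' -> MATCH (count: 3)
  Position 13: 'd' -> MATCH (count: 4)
Total occurrences of 'd': 4

4


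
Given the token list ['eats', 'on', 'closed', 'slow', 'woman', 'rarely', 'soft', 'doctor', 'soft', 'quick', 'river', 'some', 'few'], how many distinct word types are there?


Listing all tokens and tracking unique types:
  Token 1: 'eats' -> NEW (unique so far: 1)
  Token 2: 'on' -> NEW (unique so far: 2)
  Token 3: 'closed' -> NEW (unique so far: 3)
  Token 4: 'slow' -> NEW (unique so far: 4)
  Token 5: 'woman' -> NEW (unique so far: 5)
  Token 6: 'rarely' -> NEW (unique so far: 6)
  Token 7: 'soft' -> NEW (unique so far: 7)
  Token 8: 'doctor' -> NEW (unique so far: 8)
  Token 9: 'soft' -> duplicate (unique so far: 8)
  Token 10: 'quick' -> NEW (unique so far: 9)
  Token 11: 'river' -> NEW (unique so far: 10)
  Token 12: 'some' -> NEW (unique so far: 11)
  Token 13: 'few' -> NEW (unique so far: 12)
Unique types: ('closed', 'doctor', 'eats', 'few', 'on', 'quick', 'rarely', 'river', 'slow', 'soft', 'some', 'woman')
Vocabulary size: 12

12


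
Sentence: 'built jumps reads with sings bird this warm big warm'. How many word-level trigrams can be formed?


Word trigrams from [10] words:
  Trigram 1: (built jumps reads)
  Trigram 2: (jumps reads with)
  Trigram 3: (reads with sings)
  Trigram 4: (with sings bird)
  Trigram 5: (sings bird this)
  Trigram 6: (bird this warm)
  Trigram 7: (this warm big)
  Trigram 8: (warm big warm)
Total word trigrams: 10 - 2 = 8

8


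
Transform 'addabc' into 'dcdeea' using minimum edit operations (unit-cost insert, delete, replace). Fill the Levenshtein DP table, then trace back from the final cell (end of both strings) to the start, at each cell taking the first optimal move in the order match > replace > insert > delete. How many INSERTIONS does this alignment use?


Edit distance = 5. Backtracking from cell (6, 6) with preference match > replace > insert > delete,
then listing the resulting alignment 'addabc' -> 'dcdeea' left to right:
  Step 1: replace a->d
  Step 2: replace d->c
  Step 3: keep 'd'
  Step 4: replace a->e
  Step 5: replace b->e
  Step 6: replace c->a
Total insertions: 0

0


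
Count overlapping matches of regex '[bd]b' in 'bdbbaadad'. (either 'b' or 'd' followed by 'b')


Pattern: [bd]b means either 'b' or 'd' followed by 'b'.
Scanning 'bdbbaadad' position-by-position:
  Pos 0: window 'bd' -> no
  Pos 1: window 'db' -> MATCH
  Pos 2: window 'bb' -> MATCH
  Pos 3: window 'ba' -> no
  Pos 4: window 'aa' -> no
  Pos 5: window 'ad' -> no
  Pos 6: window 'da' -> no
  Pos 7: window 'ad' -> no
  Pos 8: window 'd' -> no
Total matches: 2

2


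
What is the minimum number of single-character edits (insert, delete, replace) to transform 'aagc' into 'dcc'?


Building DP table for s1='aagc' (len 4) and s2='dcc' (len 3):
       d  c  c
    0  1  2  3
  a 1  1  2  3
  a 2  2  2  3
  g 3  3  3  3
  c 4  4  3  3
Edit distance = dp[4][3] = 3

3


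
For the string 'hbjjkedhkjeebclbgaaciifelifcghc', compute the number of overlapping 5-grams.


String 'hbjjkedhkjeebclbgaaciifelifcghc' has length L = 31.
Number of overlapping n-grams = L - n + 1
Substituting: 31 - 5 + 1 = 27

27


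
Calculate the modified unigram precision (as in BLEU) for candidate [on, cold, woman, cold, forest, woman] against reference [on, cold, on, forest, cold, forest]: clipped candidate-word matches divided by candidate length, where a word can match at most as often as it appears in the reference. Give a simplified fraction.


Reference word counts: {'cold': 2, 'forest': 2, 'on': 2}
Checking each candidate word (with clipping):
  'on' -> in reference (ref count 2, used 1/2) -> match (matches: 1)
  'cold' -> in reference (ref count 2, used 1/2) -> match (matches: 2)
  'woman' -> not in reference -> no match (matches: 2)
  'cold' -> in reference (ref count 2, used 2/2) -> match (matches: 3)
  'forest' -> in reference (ref count 2, used 1/2) -> match (matches: 4)
  'woman' -> not in reference -> no match (matches: 4)
Clipped matches: 4, Candidate length: 6
Precision = 4/6 = 2/3

2/3


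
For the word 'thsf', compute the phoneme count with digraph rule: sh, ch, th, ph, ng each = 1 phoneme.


Parsing 'thsf' greedily, digraphs first:
  'th' -> digraph (1 consonant phoneme) (phonemes so far: 1)
  's' -> consonant phoneme (phonemes so far: 2)
  'f' -> consonant phoneme (phonemes so far: 3)
Total phonemes: 3

3


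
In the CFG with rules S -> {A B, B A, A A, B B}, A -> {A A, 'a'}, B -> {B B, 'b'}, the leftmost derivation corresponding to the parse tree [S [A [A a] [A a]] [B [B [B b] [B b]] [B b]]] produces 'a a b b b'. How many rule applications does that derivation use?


Every bracketed nonterminal node [X ...] in the tree is produced by exactly one rule application.
Reading the tree off as a leftmost derivation:
  Step 1: S  =>  A B   (applied S -> A B)
  Step 2: A B  =>  A A B   (applied A -> A A)
  Step 3: A A B  =>  a A B   (applied A -> a)
  Step 4: a A B  =>  a a B   (applied A -> a)
  Step 5: a a B  =>  a a B B   (applied B -> B B)
  Step 6: a a B B  =>  a a B B B   (applied B -> B B)
  Step 7: a a B B B  =>  a a b B B   (applied B -> b)
  Step 8: a a b B B  =>  a a b b B   (applied B -> b)
  Step 9: a a b b B  =>  a a b b b   (applied B -> b)
Final yield: a a b b b
Total rewrite steps: 9

9


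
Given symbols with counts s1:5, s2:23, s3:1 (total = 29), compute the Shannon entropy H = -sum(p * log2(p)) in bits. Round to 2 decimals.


Computing entropy H = -sum(p_i * log2(p_i)):
  s1: p = 5/29 = 0.1724, -p*log2(p) = 0.4373
  s2: p = 23/29 = 0.7931, -p*log2(p) = 0.2652
  s3: p = 1/29 = 0.0345, -p*log2(p) = 0.1675
H = sum of terms = 0.8700
Rounded to 2 decimals: 0.87

0.87


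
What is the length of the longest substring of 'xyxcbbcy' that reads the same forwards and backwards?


Scanning 'xyxcbbcy' for palindromic substrings.
Substring at positions 3-6: 'cbbc'.
Check: reverse('cbbc') = 'cbbc' -> palindrome confirmed.
Neighbouring characters ('x' / 'y') break symmetry, so it cannot extend further.
No longer palindromic substring exists; longest length = 4

4


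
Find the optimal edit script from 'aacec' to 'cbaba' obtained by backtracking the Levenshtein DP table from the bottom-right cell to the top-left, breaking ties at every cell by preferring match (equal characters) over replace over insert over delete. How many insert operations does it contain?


Edit distance = 5. Backtracking from cell (5, 5) with preference match > replace > insert > delete,
then listing the resulting alignment 'aacec' -> 'cbaba' left to right:
  Step 1: replace a->c
  Step 2: replace a->b
  Step 3: replace c->a
  Step 4: replace e->b
  Step 5: replace c->a
Total insertions: 0

0


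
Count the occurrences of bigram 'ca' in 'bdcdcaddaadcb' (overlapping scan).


Scanning 'bdcdcaddaadcb' for bigram 'ca':
  Position 0: 'bd' -> no
  Position 1: 'dc' -> no
  Position 2: 'cd' -> no
  Position 3: 'dc' -> no
  Position 4: 'ca' -> MATCH
  Position 5: 'ad' -> no
  Position 6: 'dd' -> no
  Position 7: 'da' -> no
  Position 8: 'aa' -> no
  Position 9: 'ad' -> no
  Position 10: 'dc' -> no
  Position 11: 'cb' -> no
Total matches: 1

1


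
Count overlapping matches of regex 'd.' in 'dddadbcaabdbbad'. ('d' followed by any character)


Pattern: d. means 'd' followed by any character.
Scanning 'dddadbcaabdbbad' position-by-position:
  Pos 0: window 'dd' -> MATCH
  Pos 1: window 'dd' -> MATCH
  Pos 2: window 'da' -> MATCH
  Pos 3: window 'ad' -> no
  Pos 4: window 'db' -> MATCH
  Pos 5: window 'bc' -> no
  Pos 6: window 'ca' -> no
  Pos 7: window 'aa' -> no
  Pos 8: window 'ab' -> no
  Pos 9: window 'bd' -> no
  Pos 10: window 'db' -> MATCH
  Pos 11: window 'bb' -> no
  Pos 12: window 'ba' -> no
  Pos 13: window 'ad' -> no
  Pos 14: window 'd' -> no
Total matches: 5

5


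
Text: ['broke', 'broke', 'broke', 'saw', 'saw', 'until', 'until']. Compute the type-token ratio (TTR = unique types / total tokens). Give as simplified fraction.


Tokens: 7
Unique types: ('broke', 'saw', 'until') = 3
TTR = 3/7
Already in lowest terms.

3/7


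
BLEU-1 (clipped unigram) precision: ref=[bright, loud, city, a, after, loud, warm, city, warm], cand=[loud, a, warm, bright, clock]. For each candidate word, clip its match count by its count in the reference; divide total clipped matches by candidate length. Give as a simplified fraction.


Reference word counts: {'a': 1, 'after': 1, 'bright': 1, 'city': 2, 'loud': 2, 'warm': 2}
Checking each candidate word (with clipping):
  'loud' -> in reference (ref count 2, used 1/2) -> match (matches: 1)
  'a' -> in reference (ref count 1, used 1/1) -> match (matches: 2)
  'warm' -> in reference (ref count 2, used 1/2) -> match (matches: 3)
  'bright' -> in reference (ref count 1, used 1/1) -> match (matches: 4)
  'clock' -> not in reference -> no match (matches: 4)
Clipped matches: 4, Candidate length: 5
Precision = 4/5

4/5


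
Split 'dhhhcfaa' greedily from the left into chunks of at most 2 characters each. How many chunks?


'dhhhcfaa' has 8 characters.
Chunking with max size 2:
  Chunk 1: 'dh' (positions 0-1)
  Chunk 2: 'hh' (positions 2-3)
  Chunk 3: 'cf' (positions 4-5)
  Chunk 4: 'aa' (positions 6-7)
Total chunks: ceil(8 / 2) = 4

4


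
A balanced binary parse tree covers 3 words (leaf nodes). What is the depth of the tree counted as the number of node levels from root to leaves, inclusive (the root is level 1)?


In a balanced binary tree with n leaves the deepest leaf is ceil(log2(n)) edges below the root,
so counting node levels inclusive of root and leaves gives ceil(log2(n)) + 1 levels.
log2(3) = 1.5850
ceil(1.5850) = 2
levels = 2 + 1 = 3

3


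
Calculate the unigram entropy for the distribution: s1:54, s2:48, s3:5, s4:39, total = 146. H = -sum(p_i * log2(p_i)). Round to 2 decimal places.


Computing entropy H = -sum(p_i * log2(p_i)):
  s1: p = 54/146 = 0.3699, -p*log2(p) = 0.5307
  s2: p = 48/146 = 0.3288, -p*log2(p) = 0.5276
  s3: p = 5/146 = 0.0342, -p*log2(p) = 0.1667
  s4: p = 39/146 = 0.2671, -p*log2(p) = 0.5087
H = sum of terms = 1.7337
Rounded to 2 decimals: 1.73

1.73


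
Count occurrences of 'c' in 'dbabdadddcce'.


Scanning 'dbabdadddcce' for 'c':
  Position 9: 'c' -> MATCH (count: 1)
  Position 10: 'c' -> MATCH (count: 2)
Total occurrences of 'c': 2

2


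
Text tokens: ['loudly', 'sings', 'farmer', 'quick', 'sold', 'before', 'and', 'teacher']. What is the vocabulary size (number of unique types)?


Listing all tokens and tracking unique types:
  Token 1: 'loudly' -> NEW (unique so far: 1)
  Token 2: 'sings' -> NEW (unique so far: 2)
  Token 3: 'farmer' -> NEW (unique so far: 3)
  Token 4: 'quick' -> NEW (unique so far: 4)
  Token 5: 'sold' -> NEW (unique so far: 5)
  Token 6: 'before' -> NEW (unique so far: 6)
  Token 7: 'and' -> NEW (unique so far: 7)
  Token 8: 'teacher' -> NEW (unique so far: 8)
Unique types: ('and', 'before', 'farmer', 'loudly', 'quick', 'sings', 'sold', 'teacher')
Vocabulary size: 8

8


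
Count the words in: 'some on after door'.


Counting words by splitting on spaces:
  Word 1: 'some'
  Word 2: 'on'
  Word 3: 'after'
  Word 4: 'door'
Total words: 4

4


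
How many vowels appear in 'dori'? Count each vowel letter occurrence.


Scanning each character of 'dori':
  Position 1: 'd' -> consonant (running count: 0)
  Position 2: 'o' -> vowel (running count: 1)
  Position 3: 'r' -> consonant (running count: 1)
  Position 4: 'i' -> vowel (running count: 2)
Total vowels: 2

2


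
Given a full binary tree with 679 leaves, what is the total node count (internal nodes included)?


Leaf nodes (terminals): 679
Internal nodes = n - 1 = 679 - 1 = 678
Total = leaves + internal = 679 + 678 = 1357

1357


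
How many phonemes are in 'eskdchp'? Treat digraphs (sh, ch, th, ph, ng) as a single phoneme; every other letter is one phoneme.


Parsing 'eskdchp' greedily, digraphs first:
  'e' -> vowel phoneme (phonemes so far: 1)
  's' -> consonant phoneme (phonemes so far: 2)
  'k' -> consonant phoneme (phonemes so far: 3)
  'd' -> consonant phoneme (phonemes so far: 4)
  'ch' -> digraph (1 consonant phoneme) (phonemes so far: 5)
  'p' -> consonant phoneme (phonemes so far: 6)
Total phonemes: 6

6


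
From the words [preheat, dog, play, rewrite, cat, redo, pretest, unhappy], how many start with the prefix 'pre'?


Checking each word for prefix 'pre':
  'preheat' -> YES, starts with 'pre' (count: 1)
  'dog' -> no (count: 1)
  'play' -> no (count: 1)
  'rewrite' -> no (count: 1)
  'cat' -> no (count: 1)
  'redo' -> no (count: 1)
  'pretest' -> YES, starts with 'pre' (count: 2)
  'unhappy' -> no (count: 2)
Total with prefix 'pre': 2

2


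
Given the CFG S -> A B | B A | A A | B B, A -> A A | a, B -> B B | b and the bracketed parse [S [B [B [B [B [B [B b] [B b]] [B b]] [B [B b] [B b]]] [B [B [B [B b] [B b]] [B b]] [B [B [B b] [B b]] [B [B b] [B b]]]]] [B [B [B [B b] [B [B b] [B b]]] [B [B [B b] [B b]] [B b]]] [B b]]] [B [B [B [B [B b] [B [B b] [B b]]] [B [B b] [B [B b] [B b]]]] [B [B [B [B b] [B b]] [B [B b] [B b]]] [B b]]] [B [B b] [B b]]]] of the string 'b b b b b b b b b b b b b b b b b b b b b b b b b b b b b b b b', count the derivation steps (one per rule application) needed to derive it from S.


Every bracketed nonterminal node [X ...] in the tree is produced by exactly one rule application.
Reading the tree off as a leftmost derivation:
  Step 1: S  =>  B B   (applied S -> B B)
  Step 2: B B  =>  B B B   (applied B -> B B)
  Step 3: B B B  =>  B B B B   (applied B -> B B)
  Step 4: B B B B  =>  B B B B B   (applied B -> B B)
  Step 5: B B B B B  =>  B B B B B B   (applied B -> B B)
  Step 6: B B B B B B  =>  B B B B B B B   (applied B -> B B)
  Step 7: B B B B B B B  =>  b B B B B B B   (applied B -> b)
  Step 8: b B B B B B B  =>  b b B B B B B   (applied B -> b)
  Step 9: b b B B B B B  =>  b b b B B B B   (applied B -> b)
  Step 10: b b b B B B B  =>  b b b B B B B B   (applied B -> B B)
  Step 11: b b b B B B B B  =>  b b b b B B B B   (applied B -> b)
  Step 12: b b b b B B B B  =>  b b b b b B B B   (applied B -> b)
  Step 13: b b b b b B B B  =>  b b b b b B B B B   (applied B -> B B)
  Step 14: b b b b b B B B B  =>  b b b b b B B B B B   (applied B -> B B)
  Step 15: b b b b b B B B B B  =>  b b b b b B B B B B B   (applied B -> B B)
  Step 16: b b b b b B B B B B B  =>  b b b b b b B B B B B   (applied B -> b)
  Step 17: b b b b b b B B B B B  =>  b b b b b b b B B B B   (applied B -> b)
  Step 18: b b b b b b b B B B B  =>  b b b b b b b b B B B   (applied B -> b)
  Step 19: b b b b b b b b B B B  =>  b b b b b b b b B B B B   (applied B -> B B)
  Step 20: b b b b b b b b B B B B  =>  b b b b b b b b B B B B B   (applied B -> B B)
  Step 21: b b b b b b b b B B B B B  =>  b b b b b b b b b B B B B   (applied B -> b)
  Step 22: b b b b b b b b b B B B B  =>  b b b b b b b b b b B B B   (applied B -> b)
  Step 23: b b b b b b b b b b B B B  =>  b b b b b b b b b b B B B B   (applied B -> B B)
  Step 24: b b b b b b b b b b B B B B  =>  b b b b b b b b b b b B B B   (applied B -> b)
  Step 25: b b b b b b b b b b b B B B  =>  b b b b b b b b b b b b B B   (applied B -> b)
  Step 26: b b b b b b b b b b b b B B  =>  b b b b b b b b b b b b B B B   (applied B -> B B)
  Step 27: b b b b b b b b b b b b B B B  =>  b b b b b b b b b b b b B B B B   (applied B -> B B)
  Step 28: b b b b b b b b b b b b B B B B  =>  b b b b b b b b b b b b B B B B B   (applied B -> B B)
  Step 29: b b b b b b b b b b b b B B B B B  =>  b b b b b b b b b b b b b B B B B   (applied B -> b)
  Step 30: b b b b b b b b b b b b b B B B B  =>  b b b b b b b b b b b b b B B B B B   (applied B -> B B)
  Step 31: b b b b b b b b b b b b b B B B B B  =>  b b b b b b b b b b b b b b B B B B   (applied B -> b)
  Step 32: b b b b b b b b b b b b b b B B B B  =>  b b b b b b b b b b b b b b b B B B   (applied B -> b)
  Step 33: b b b b b b b b b b b b b b b B B B  =>  b b b b b b b b b b b b b b b B B B B   (applied B -> B B)
  Step 34: b b b b b b b b b b b b b b b B B B B  =>  b b b b b b b b b b b b b b b B B B B B   (applied B -> B B)
  Step 35: b b b b b b b b b b b b b b b B B B B B  =>  b b b b b b b b b b b b b b b b B B B B   (applied B -> b)
  Step 36: b b b b b b b b b b b b b b b b B B B B  =>  b b b b b b b b b b b b b b b b b B B B   (applied B -> b)
  Step 37: b b b b b b b b b b b b b b b b b B B B  =>  b b b b b b b b b b b b b b b b b b B B   (applied B -> b)
  Step 38: b b b b b b b b b b b b b b b b b b B B  =>  b b b b b b b b b b b b b b b b b b b B   (applied B -> b)
  Step 39: b b b b b b b b b b b b b b b b b b b B  =>  b b b b b b b b b b b b b b b b b b b B B   (applied B -> B B)
  Step 40: b b b b b b b b b b b b b b b b b b b B B  =>  b b b b b b b b b b b b b b b b b b b B B B   (applied B -> B B)
  Step 41: b b b b b b b b b b b b b b b b b b b B B B  =>  b b b b b b b b b b b b b b b b b b b B B B B   (applied B -> B B)
  Step 42: b b b b b b b b b b b b b b b b b b b B B B B  =>  b b b b b b b b b b b b b b b b b b b B B B B B   (applied B -> B B)
  Step 43: b b b b b b b b b b b b b b b b b b b B B B B B  =>  b b b b b b b b b b b b b b b b b b b b B B B B   (applied B -> b)
  Step 44: b b b b b b b b b b b b b b b b b b b b B B B B  =>  b b b b b b b b b b b b b b b b b b b b B B B B B   (applied B -> B B)
  Step 45: b b b b b b b b b b b b b b b b b b b b B B B B B  =>  b b b b b b b b b b b b b b b b b b b b b B B B B   (applied B -> b)
  Step 46: b b b b b b b b b b b b b b b b b b b b b B B B B  =>  b b b b b b b b b b b b b b b b b b b b b b B B B   (applied B -> b)
  Step 47: b b b b b b b b b b b b b b b b b b b b b b B B B  =>  b b b b b b b b b b b b b b b b b b b b b b B B B B   (applied B -> B B)
  Step 48: b b b b b b b b b b b b b b b b b b b b b b B B B B  =>  b b b b b b b b b b b b b b b b b b b b b b b B B B   (applied B -> b)
  Step 49: b b b b b b b b b b b b b b b b b b b b b b b B B B  =>  b b b b b b b b b b b b b b b b b b b b b b b B B B B   (applied B -> B B)
  Step 50: b b b b b b b b b b b b b b b b b b b b b b b B B B B  =>  b b b b b b b b b b b b b b b b b b b b b b b b B B B   (applied B -> b)
  Step 51: b b b b b b b b b b b b b b b b b b b b b b b b B B B  =>  b b b b b b b b b b b b b b b b b b b b b b b b b B B   (applied B -> b)
  Step 52: b b b b b b b b b b b b b b b b b b b b b b b b b B B  =>  b b b b b b b b b b b b b b b b b b b b b b b b b B B B   (applied B -> B B)
  Step 53: b b b b b b b b b b b b b b b b b b b b b b b b b B B B  =>  b b b b b b b b b b b b b b b b b b b b b b b b b B B B B   (applied B -> B B)
  Step 54: b b b b b b b b b b b b b b b b b b b b b b b b b B B B B  =>  b b b b b b b b b b b b b b b b b b b b b b b b b B B B B B   (applied B -> B B)
  Step 55: b b b b b b b b b b b b b b b b b b b b b b b b b B B B B B  =>  b b b b b b b b b b b b b b b b b b b b b b b b b b B B B B   (applied B -> b)
  Step 56: b b b b b b b b b b b b b b b b b b b b b b b b b b B B B B  =>  b b b b b b b b b b b b b b b b b b b b b b b b b b b B B B   (applied B -> b)
  Step 57: b b b b b b b b b b b b b b b b b b b b b b b b b b b B B B  =>  b b b b b b b b b b b b b b b b b b b b b b b b b b b B B B B   (applied B -> B B)
  Step 58: b b b b b b b b b b b b b b b b b b b b b b b b b b b B B B B  =>  b b b b b b b b b b b b b b b b b b b b b b b b b b b b B B B   (applied B -> b)
  Step 59: b b b b b b b b b b b b b b b b b b b b b b b b b b b b B B B  =>  b b b b b b b b b b b b b b b b b b b b b b b b b b b b b B B   (applied B -> b)
  Step 60: b b b b b b b b b b b b b b b b b b b b b b b b b b b b b B B  =>  b b b b b b b b b b b b b b b b b b b b b b b b b b b b b b B   (applied B -> b)
  Step 61: b b b b b b b b b b b b b b b b b b b b b b b b b b b b b b B  =>  b b b b b b b b b b b b b b b b b b b b b b b b b b b b b b B B   (applied B -> B B)
  Step 62: b b b b b b b b b b b b b b b b b b b b b b b b b b b b b b B B  =>  b b b b b b b b b b b b b b b b b b b b b b b b b b b b b b b B   (applied B -> b)
  Step 63: b b b b b b b b b b b b b b b b b b b b b b b b b b b b b b b B  =>  b b b b b b b b b b b b b b b b b b b b b b b b b b b b b b b b   (applied B -> b)
Final yield: b b b b b b b b b b b b b b b b b b b b b b b b b b b b b b b b
Total rewrite steps: 63

63
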